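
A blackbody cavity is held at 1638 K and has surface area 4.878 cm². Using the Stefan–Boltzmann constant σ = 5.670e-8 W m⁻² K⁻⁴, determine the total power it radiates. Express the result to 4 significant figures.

Area A = 4.878 cm² = 4.878×10⁻⁴ m².
P = σAT⁴ = 5.670×10⁻⁸ × 4.878×10⁻⁴ × (1638)⁴ = 199.1 W.

P ≈ 199.1 W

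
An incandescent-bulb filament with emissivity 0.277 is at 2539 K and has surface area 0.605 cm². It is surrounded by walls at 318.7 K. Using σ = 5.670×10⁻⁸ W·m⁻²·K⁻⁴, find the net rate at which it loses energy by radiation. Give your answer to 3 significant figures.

Area A = 0.605 cm² = 6.05×10⁻⁵ m².
Net radiated power P_net = εσA(T⁴ − T₀⁴) = 0.277×5.670×10⁻⁸×6.05×10⁻⁵×(2539⁴ − 318.7⁴).
T⁴ − T₀⁴ = 4.15576×10¹³ − 1.03164×10¹⁰ = 4.15473×10¹³ K⁴, so P_net = 39.5 W.

Net loss ≈ 39.5 W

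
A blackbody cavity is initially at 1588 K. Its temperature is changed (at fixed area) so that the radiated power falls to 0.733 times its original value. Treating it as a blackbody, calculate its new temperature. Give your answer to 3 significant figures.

T₂ ≈ 1.47×10³ K

P ∝ T⁴, so T₂/T₁ = (P₂/P₁)^(1/4) = (0.733)^(1/4) = 0.925286.
T₂ = 1588 × 0.925286 = 1.47×10³ K.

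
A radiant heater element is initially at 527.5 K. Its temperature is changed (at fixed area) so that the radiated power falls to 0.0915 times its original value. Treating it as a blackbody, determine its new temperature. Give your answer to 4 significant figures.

P ∝ T⁴, so T₂/T₁ = (P₂/P₁)^(1/4) = (0.0915)^(1/4) = 0.549991.
T₂ = 527.5 × 0.549991 = 290.1 K.

T₂ ≈ 290.1 K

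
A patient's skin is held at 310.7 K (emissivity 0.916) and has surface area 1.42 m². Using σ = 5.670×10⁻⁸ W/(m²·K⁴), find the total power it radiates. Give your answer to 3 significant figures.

Area A = 1.42 m².
P = εσAT⁴ = 0.916 × 5.670×10⁻⁸ × 1.42 × (310.7)⁴ = 687 W.

P ≈ 687 W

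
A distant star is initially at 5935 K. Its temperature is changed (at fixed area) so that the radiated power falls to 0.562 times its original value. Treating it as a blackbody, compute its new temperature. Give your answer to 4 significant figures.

P ∝ T⁴, so T₂/T₁ = (P₂/P₁)^(1/4) = (0.562)^(1/4) = 0.865833.
T₂ = 5935 × 0.865833 = 5139 K.

T₂ ≈ 5139 K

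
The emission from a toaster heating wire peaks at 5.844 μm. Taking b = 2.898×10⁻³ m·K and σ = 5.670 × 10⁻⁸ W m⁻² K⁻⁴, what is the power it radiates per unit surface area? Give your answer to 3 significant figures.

Wien's law: T = b/λ_max = 2.898×10⁻³/5.844×10⁻⁶ = 495.893 K.
Then I = σT⁴ = 5.670×10⁻⁸×(495.893)⁴ = 3.43×10³ W/m².

I ≈ 3.43×10³ W/m²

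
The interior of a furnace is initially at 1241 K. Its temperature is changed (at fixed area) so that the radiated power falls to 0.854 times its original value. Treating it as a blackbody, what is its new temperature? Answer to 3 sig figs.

T₂ ≈ 1.19×10³ K

P ∝ T⁴, so T₂/T₁ = (P₂/P₁)^(1/4) = (0.854)^(1/4) = 0.961312.
T₂ = 1241 × 0.961312 = 1.19×10³ K.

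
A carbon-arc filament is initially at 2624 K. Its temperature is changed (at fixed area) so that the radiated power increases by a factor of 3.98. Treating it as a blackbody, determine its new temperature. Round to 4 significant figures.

P ∝ T⁴, so T₂/T₁ = (P₂/P₁)^(1/4) = (3.98)^(1/4) = 1.41244.
T₂ = 2624 × 1.41244 = 3706 K.

T₂ ≈ 3706 K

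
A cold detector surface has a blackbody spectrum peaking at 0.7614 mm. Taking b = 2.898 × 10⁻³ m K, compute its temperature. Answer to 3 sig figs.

Wien's law gives T = b/λ_max = (2.898×10⁻³ m·K)/(7.614×10⁻⁴ m) = 3.81 K.

T ≈ 3.81 K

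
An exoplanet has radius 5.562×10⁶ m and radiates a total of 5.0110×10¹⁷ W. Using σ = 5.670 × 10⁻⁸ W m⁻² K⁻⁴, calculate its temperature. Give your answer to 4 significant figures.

T ≈ 388.3 K

Surface area A = 4πR² = 4π(5.562×10⁶ m)² = 3.88751×10¹⁴ m².
P = σAT⁴ ⇒ T = (P/(σA))^(1/4) = (5.0110×10¹⁷/(5.670×10⁻⁸×3.88751×10¹⁴))^(1/4) = 388.3 K.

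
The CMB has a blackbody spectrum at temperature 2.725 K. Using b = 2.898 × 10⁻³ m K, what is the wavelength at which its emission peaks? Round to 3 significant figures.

λ_max ≈ 1.06 mm

Wien's displacement law: λ_max = b/T = (2.898×10⁻³ m·K)/(2.725 K) = 1.063×10⁻³ m.
That is 1.06 mm, in the microwave range.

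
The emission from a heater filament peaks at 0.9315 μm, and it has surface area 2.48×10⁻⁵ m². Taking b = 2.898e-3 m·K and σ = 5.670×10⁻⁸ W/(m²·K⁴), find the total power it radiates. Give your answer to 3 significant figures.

Wien's law: T = b/λ_max = 2.898×10⁻³/9.315×10⁻⁷ = 3111.11 K.
Area A = 2.48×10⁻⁵ m².
Then P = σAT⁴ = 5.670×10⁻⁸×2.48×10⁻⁵×(3111.11)⁴ = 132 W.

P ≈ 132 W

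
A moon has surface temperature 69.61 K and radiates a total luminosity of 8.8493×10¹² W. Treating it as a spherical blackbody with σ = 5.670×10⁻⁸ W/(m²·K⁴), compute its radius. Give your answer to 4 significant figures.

R ≈ 7.273×10⁵ m

L = 4πR²σT⁴ ⇒ R = √(L/(4πσT⁴)).
σT⁴ = 1.33128 W/m², so R = √(8.8493×10¹²/(4π×1.33128)) = 7.273×10⁵ m.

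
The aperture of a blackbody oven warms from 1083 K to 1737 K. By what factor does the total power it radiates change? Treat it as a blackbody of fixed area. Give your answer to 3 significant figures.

P ∝ T⁴, so P₂/P₁ = (T₂/T₁)⁴ = (1737/1083)⁴ = (1.60388)⁴ = 6.62.

P₂/P₁ ≈ 6.62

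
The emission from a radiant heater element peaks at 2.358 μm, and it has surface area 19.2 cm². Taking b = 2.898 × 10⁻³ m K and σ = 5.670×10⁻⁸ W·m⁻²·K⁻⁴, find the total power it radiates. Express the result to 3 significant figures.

Wien's law: T = b/λ_max = 2.898×10⁻³/2.358×10⁻⁶ = 1229.01 K.
Area A = 19.2 cm² = 1.92×10⁻³ m².
Then P = σAT⁴ = 5.670×10⁻⁸×1.92×10⁻³×(1229.01)⁴ = 248 W.

P ≈ 248 W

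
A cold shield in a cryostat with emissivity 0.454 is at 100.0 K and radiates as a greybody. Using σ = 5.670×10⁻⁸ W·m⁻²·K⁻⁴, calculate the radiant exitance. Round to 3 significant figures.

Stefan–Boltzmann: I = εσT⁴ = 0.454 × 5.670×10⁻⁸ × (100.0)⁴ = 2.57 W/m².

I ≈ 2.57 W/m²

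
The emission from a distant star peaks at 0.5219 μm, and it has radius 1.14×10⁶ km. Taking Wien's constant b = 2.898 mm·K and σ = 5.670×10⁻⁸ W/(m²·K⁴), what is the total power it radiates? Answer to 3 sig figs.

P ≈ 8.80×10²⁶ W

Wien's law: T = b/λ_max = 2.898×10⁻³/5.219×10⁻⁷ = 5552.79 K.
Surface area A = 4πR² = 4π(1.14×10⁹ m)² = 1.63313×10¹⁹ m².
Then P = σAT⁴ = 5.670×10⁻⁸×1.63313×10¹⁹×(5552.79)⁴ = 8.80×10²⁶ W.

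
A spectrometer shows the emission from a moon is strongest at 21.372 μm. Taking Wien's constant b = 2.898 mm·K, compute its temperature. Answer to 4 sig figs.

T ≈ 135.6 K

Wien's law gives T = b/λ_max = (2.898×10⁻³ m·K)/(2.1372×10⁻⁵ m) = 135.6 K.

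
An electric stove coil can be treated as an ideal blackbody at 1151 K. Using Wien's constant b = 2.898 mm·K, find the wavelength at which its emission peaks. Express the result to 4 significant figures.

Wien's displacement law: λ_max = b/T = (2.898×10⁻³ m·K)/(1151 K) = 2.5178×10⁻⁶ m.
That is 2518 nm, in the infrared range.

λ_max ≈ 2518 nm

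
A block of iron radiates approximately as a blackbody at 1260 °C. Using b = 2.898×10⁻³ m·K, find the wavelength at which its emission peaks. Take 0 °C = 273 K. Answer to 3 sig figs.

T = 1260 °C + 273 = 1533 K.
Wien's displacement law: λ_max = b/T = (2.898×10⁻³ m·K)/(1533 K) = 1.890×10⁻⁶ m.
That is 1.89×10³ nm, in the infrared range.

λ_max ≈ 1.89×10³ nm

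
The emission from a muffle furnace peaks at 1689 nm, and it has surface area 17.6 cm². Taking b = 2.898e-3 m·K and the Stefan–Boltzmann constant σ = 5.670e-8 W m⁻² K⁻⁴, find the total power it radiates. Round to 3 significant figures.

Wien's law: T = b/λ_max = 2.898×10⁻³/1.689×10⁻⁶ = 1715.81 K.
Area A = 17.6 cm² = 1.76×10⁻³ m².
Then P = σAT⁴ = 5.670×10⁻⁸×1.76×10⁻³×(1715.81)⁴ = 865 W.

P ≈ 865 W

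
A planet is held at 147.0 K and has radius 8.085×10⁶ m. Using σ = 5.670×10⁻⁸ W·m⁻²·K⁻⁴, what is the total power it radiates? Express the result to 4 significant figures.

Surface area A = 4πR² = 4π(8.085×10⁶ m)² = 8.21429×10¹⁴ m².
P = σAT⁴ = 5.670×10⁻⁸ × 8.21429×10¹⁴ × (147.0)⁴ = 2.175×10¹⁶ W.

P ≈ 2.175×10¹⁶ W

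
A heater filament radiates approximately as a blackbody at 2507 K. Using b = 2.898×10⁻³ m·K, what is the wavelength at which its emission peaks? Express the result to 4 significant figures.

Wien's displacement law: λ_max = b/T = (2.898×10⁻³ m·K)/(2507 K) = 1.1560×10⁻⁶ m.
That is 1156 nm, in the infrared range.

λ_max ≈ 1156 nm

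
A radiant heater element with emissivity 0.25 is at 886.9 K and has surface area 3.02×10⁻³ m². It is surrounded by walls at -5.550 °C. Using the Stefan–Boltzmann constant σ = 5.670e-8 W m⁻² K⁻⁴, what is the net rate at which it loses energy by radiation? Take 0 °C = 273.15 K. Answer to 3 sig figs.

Surroundings: T = -5.550 °C + 273.15 = 267.600 K.
Area A = 3.02×10⁻³ m².
Net radiated power P_net = εσA(T⁴ − T₀⁴) = 0.25×5.670×10⁻⁸×3.02×10⁻³×(886.9⁴ − 267.600⁴).
T⁴ − T₀⁴ = 6.18726×10¹¹ − 5.12796×10⁹ = 6.13598×10¹¹ K⁴, so P_net = 26.3 W.

Net loss ≈ 26.3 W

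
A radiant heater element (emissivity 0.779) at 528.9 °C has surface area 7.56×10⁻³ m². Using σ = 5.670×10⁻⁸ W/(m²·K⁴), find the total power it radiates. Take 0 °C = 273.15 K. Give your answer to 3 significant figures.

T = 528.9 °C + 273.15 = 802.05 K.
Area A = 7.56×10⁻³ m².
P = εσAT⁴ = 0.779 × 5.670×10⁻⁸ × 7.56×10⁻³ × (802.05)⁴ = 138 W.

P ≈ 138 W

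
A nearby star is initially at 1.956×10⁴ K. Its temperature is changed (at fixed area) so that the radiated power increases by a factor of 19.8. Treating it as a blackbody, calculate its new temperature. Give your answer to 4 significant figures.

P ∝ T⁴, so T₂/T₁ = (P₂/P₁)^(1/4) = (19.8)^(1/4) = 2.10944.
T₂ = 1.956×10⁴ × 2.10944 = 4.126×10⁴ K.

T₂ ≈ 4.126×10⁴ K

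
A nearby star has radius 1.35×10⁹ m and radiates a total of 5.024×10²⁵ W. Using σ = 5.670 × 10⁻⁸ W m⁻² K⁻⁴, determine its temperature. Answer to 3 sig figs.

Surface area A = 4πR² = 4π(1.35×10⁹ m)² = 2.29022×10¹⁹ m².
P = σAT⁴ ⇒ T = (P/(σA))^(1/4) = (5.024×10²⁵/(5.670×10⁻⁸×2.29022×10¹⁹))^(1/4) = 2.49×10³ K.

T ≈ 2.49×10³ K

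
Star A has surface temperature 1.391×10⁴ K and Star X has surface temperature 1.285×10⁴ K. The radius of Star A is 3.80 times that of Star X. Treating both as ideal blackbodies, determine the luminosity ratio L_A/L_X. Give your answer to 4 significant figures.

L ∝ R²T⁴, so L_A/L_X = (R_A/R_X)²(T_A/T_X)⁴ = (3.80)² × (1.391×10⁴/1.285×10⁴)⁴ = 14.44 × 1.37308 = 19.83.

L_A/L_X ≈ 19.83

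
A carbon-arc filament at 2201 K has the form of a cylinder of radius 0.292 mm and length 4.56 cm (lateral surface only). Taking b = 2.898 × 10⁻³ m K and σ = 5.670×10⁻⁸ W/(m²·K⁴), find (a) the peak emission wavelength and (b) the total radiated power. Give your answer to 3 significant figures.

λ_max ≈ 1.32 μm; P ≈ 111 W

(a) λ_max = b/T = 2.898×10⁻³/2201 = 1.317×10⁻⁶ m = 1.32 μm.
Lateral area A = 2πrL = 2π×2.92×10⁻⁴×0.0456 = 8.36619×10⁻⁵ m².
(b) P = σAT⁴ = 5.670×10⁻⁸×8.36619×10⁻⁵×(2201)⁴ = 111 W.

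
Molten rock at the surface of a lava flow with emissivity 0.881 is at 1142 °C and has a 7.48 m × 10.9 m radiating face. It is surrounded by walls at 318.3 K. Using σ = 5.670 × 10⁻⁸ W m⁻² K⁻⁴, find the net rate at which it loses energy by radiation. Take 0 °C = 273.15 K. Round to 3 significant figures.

Net loss ≈ 1.63×10⁷ W

T = 1142 °C + 273.15 = 1415.15 K.
Area A = 7.48 × 10.9 = 81.532 m².
Net radiated power P_net = εσA(T⁴ − T₀⁴) = 0.881×5.670×10⁻⁸×81.532×(1415.15⁴ − 318.3⁴).
T⁴ − T₀⁴ = 4.01061×10¹² − 1.02647×10¹⁰ = 4.00035×10¹² K⁴, so P_net = 1.63×10⁷ W.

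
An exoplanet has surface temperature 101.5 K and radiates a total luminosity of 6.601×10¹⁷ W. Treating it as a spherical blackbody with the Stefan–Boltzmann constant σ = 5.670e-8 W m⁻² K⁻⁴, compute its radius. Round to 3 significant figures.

L = 4πR²σT⁴ ⇒ R = √(L/(4πσT⁴)).
σT⁴ = 6.01793 W/m², so R = √(6.601×10¹⁷/(4π×6.01793)) = 9.34×10⁷ m.

R ≈ 9.34×10⁷ m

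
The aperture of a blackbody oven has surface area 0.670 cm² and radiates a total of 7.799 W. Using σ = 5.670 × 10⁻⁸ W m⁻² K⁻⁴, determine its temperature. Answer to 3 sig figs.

T ≈ 1.20×10³ K

Area A = 0.670 cm² = 6.70×10⁻⁵ m².
P = σAT⁴ ⇒ T = (P/(σA))^(1/4) = (7.799/(5.670×10⁻⁸×6.70×10⁻⁵))^(1/4) = 1.20×10³ K.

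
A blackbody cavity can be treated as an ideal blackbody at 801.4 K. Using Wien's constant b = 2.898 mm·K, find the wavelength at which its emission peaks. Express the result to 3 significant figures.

λ_max ≈ 3.62 μm

Wien's displacement law: λ_max = b/T = (2.898×10⁻³ m·K)/(801.4 K) = 3.616×10⁻⁶ m.
That is 3.62 μm, in the infrared range.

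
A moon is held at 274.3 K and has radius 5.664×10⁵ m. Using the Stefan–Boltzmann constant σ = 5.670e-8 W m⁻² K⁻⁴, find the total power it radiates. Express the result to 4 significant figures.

Surface area A = 4πR² = 4π(5.664×10⁵ m)² = 4.03140×10¹² m².
P = σAT⁴ = 5.670×10⁻⁸ × 4.03140×10¹² × (274.3)⁴ = 1.294×10¹⁵ W.

P ≈ 1.294×10¹⁵ W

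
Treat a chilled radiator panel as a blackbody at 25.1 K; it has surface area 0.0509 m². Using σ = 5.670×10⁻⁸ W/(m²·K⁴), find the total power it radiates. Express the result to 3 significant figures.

P ≈ 1.15×10⁻³ W

Area A = 0.0509 m².
P = σAT⁴ = 5.670×10⁻⁸ × 0.0509 × (25.1)⁴ = 1.15×10⁻³ W.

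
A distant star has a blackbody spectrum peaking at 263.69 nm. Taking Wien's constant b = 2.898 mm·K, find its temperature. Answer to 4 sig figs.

Wien's law gives T = b/λ_max = (2.898×10⁻³ m·K)/(2.6369×10⁻⁷ m) = 1.099×10⁴ K.

T ≈ 1.099×10⁴ K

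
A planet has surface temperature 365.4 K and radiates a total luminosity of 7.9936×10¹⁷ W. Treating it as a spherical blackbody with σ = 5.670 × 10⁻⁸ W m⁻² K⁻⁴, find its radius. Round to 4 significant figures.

L = 4πR²σT⁴ ⇒ R = √(L/(4πσT⁴)).
σT⁴ = 1010.78 W/m², so R = √(7.9936×10¹⁷/(4π×1010.78)) = 7.933×10⁶ m.

R ≈ 7.933×10⁶ m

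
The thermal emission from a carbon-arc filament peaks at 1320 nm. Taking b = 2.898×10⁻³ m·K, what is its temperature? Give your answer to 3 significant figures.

Wien's law gives T = b/λ_max = (2.898×10⁻³ m·K)/(1.320×10⁻⁶ m) = 2.20×10³ K.

T ≈ 2.20×10³ K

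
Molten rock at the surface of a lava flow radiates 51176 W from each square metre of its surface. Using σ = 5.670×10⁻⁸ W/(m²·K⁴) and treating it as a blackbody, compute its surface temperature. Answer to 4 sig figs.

I = σT⁴, so T = (I/σ)^(1/4) = (51176/(5.670×10⁻⁸))^(1/4) = 974.7 K.

T ≈ 974.7 K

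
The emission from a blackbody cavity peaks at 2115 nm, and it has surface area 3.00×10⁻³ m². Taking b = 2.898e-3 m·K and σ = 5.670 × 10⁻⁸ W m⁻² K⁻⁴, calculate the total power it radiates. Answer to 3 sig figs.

P ≈ 600 W

Wien's law: T = b/λ_max = 2.898×10⁻³/2.115×10⁻⁶ = 1370.21 K.
Area A = 3.00×10⁻³ m².
Then P = σAT⁴ = 5.670×10⁻⁸×3.00×10⁻³×(1370.21)⁴ = 600 W.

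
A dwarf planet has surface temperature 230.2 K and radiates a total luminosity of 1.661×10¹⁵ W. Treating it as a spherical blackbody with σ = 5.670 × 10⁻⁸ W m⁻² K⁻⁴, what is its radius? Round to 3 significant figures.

L = 4πR²σT⁴ ⇒ R = √(L/(4πσT⁴)).
σT⁴ = 159.222 W/m², so R = √(1.661×10¹⁵/(4π×159.222)) = 9.11×10⁵ m.

R ≈ 9.11×10⁵ m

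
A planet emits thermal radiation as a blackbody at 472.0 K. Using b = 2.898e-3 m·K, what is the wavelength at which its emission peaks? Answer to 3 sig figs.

Wien's displacement law: λ_max = b/T = (2.898×10⁻³ m·K)/(472.0 K) = 6.140×10⁻⁶ m.
That is 6.14 μm, in the infrared range.

λ_max ≈ 6.14 μm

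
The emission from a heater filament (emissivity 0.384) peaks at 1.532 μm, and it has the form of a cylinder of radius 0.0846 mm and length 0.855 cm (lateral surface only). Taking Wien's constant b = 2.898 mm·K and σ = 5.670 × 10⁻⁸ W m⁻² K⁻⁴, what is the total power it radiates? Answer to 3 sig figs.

P ≈ 1.27 W

Wien's law: T = b/λ_max = 2.898×10⁻³/1.532×10⁻⁶ = 1891.64 K.
Lateral area A = 2πrL = 2π×8.46×10⁻⁵×8.55×10⁻³ = 4.54482×10⁻⁶ m².
Then P = εσAT⁴ = 0.384×5.670×10⁻⁸×4.54482×10⁻⁶×(1891.64)⁴ = 1.27 W.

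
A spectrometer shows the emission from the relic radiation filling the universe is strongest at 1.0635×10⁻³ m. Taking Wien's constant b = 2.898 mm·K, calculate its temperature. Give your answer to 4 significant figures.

T ≈ 2.725 K

Wien's law gives T = b/λ_max = (2.898×10⁻³ m·K)/(1.0635×10⁻³ m) = 2.725 K.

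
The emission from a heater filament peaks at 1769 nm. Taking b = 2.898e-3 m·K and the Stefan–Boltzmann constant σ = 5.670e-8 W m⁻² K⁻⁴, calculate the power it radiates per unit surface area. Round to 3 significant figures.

I ≈ 4.08×10⁵ W/m²

Wien's law: T = b/λ_max = 2.898×10⁻³/1.769×10⁻⁶ = 1638.21 K.
Then I = σT⁴ = 5.670×10⁻⁸×(1638.21)⁴ = 4.08×10⁵ W/m².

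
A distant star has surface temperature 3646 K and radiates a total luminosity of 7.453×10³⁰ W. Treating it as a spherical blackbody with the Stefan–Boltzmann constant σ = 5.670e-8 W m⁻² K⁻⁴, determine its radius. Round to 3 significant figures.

R ≈ 2.43×10¹¹ m

L = 4πR²σT⁴ ⇒ R = √(L/(4πσT⁴)).
σT⁴ = 1.00196×10⁷ W/m², so R = √(7.453×10³⁰/(4π×1.00196×10⁷)) = 2.43×10¹¹ m.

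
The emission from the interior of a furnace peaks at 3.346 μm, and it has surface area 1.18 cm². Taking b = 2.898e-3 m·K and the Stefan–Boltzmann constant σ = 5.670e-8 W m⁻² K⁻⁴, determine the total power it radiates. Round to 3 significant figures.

P ≈ 3.76 W

Wien's law: T = b/λ_max = 2.898×10⁻³/3.346×10⁻⁶ = 866.109 K.
Area A = 1.18 cm² = 1.18×10⁻⁴ m².
Then P = σAT⁴ = 5.670×10⁻⁸×1.18×10⁻⁴×(866.109)⁴ = 3.76 W.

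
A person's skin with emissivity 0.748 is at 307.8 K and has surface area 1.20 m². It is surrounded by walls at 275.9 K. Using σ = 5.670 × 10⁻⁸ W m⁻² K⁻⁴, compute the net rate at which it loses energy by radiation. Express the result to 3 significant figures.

Net loss ≈ 162 W

Area A = 1.20 m².
Net radiated power P_net = εσA(T⁴ − T₀⁴) = 0.748×5.670×10⁻⁸×1.20×(307.8⁴ − 275.9⁴).
T⁴ − T₀⁴ = 8.97583×10⁹ − 5.79438×10⁹ = 3.18145×10⁹ K⁴, so P_net = 162 W.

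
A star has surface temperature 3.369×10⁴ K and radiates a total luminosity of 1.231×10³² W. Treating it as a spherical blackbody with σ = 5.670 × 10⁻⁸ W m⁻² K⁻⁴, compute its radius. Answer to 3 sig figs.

L = 4πR²σT⁴ ⇒ R = √(L/(4πσT⁴)).
σT⁴ = 7.30444×10¹⁰ W/m², so R = √(1.231×10³²/(4π×7.30444×10¹⁰)) = 1.16×10¹⁰ m.

R ≈ 1.16×10¹⁰ m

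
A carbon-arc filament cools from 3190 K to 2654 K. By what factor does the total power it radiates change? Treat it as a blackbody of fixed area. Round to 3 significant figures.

P ∝ T⁴, so P₂/P₁ = (T₂/T₁)⁴ = (2654/3190)⁴ = (0.831975)⁴ = 0.479.

P₂/P₁ ≈ 0.479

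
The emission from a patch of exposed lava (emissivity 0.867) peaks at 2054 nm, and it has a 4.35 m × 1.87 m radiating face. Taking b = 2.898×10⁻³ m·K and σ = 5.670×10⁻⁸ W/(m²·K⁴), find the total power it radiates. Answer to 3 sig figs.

P ≈ 1.58×10⁶ W

Wien's law: T = b/λ_max = 2.898×10⁻³/2.054×10⁻⁶ = 1410.91 K.
Area A = 4.35 × 1.87 = 8.1345 m².
Then P = εσAT⁴ = 0.867×5.670×10⁻⁸×8.1345×(1410.91)⁴ = 1.58×10⁶ W.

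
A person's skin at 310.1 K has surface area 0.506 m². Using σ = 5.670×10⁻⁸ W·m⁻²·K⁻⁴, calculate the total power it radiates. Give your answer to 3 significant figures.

Area A = 0.506 m².
P = σAT⁴ = 5.670×10⁻⁸ × 0.506 × (310.1)⁴ = 265 W.

P ≈ 265 W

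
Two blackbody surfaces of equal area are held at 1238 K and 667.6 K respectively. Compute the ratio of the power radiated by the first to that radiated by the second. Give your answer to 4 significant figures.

With equal areas, P₁/P₂ = (T₁/T₂)⁴ = (1238/667.6)⁴ = 11.83.

P₁/P₂ ≈ 11.83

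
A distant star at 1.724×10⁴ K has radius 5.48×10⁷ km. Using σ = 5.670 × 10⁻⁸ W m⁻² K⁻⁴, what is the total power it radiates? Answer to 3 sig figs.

P ≈ 1.89×10³² W

Surface area A = 4πR² = 4π(5.48×10¹⁰ m)² = 3.77373×10²² m².
P = σAT⁴ = 5.670×10⁻⁸ × 3.77373×10²² × (1.724×10⁴)⁴ = 1.89×10³² W.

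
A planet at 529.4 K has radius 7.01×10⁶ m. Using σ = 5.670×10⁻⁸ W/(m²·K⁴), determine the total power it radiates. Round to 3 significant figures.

P ≈ 2.75×10¹⁸ W

Surface area A = 4πR² = 4π(7.01×10⁶ m)² = 6.17513×10¹⁴ m².
P = σAT⁴ = 5.670×10⁻⁸ × 6.17513×10¹⁴ × (529.4)⁴ = 2.75×10¹⁸ W.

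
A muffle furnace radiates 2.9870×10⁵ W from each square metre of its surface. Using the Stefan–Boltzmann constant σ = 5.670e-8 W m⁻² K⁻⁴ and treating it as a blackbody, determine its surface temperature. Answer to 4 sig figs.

I = σT⁴, so T = (I/σ)^(1/4) = (2.9870×10⁵/(5.670×10⁻⁸))^(1/4) = 1515 K.

T ≈ 1515 K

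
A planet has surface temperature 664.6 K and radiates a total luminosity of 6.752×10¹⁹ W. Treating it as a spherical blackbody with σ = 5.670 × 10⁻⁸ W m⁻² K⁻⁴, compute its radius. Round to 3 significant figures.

L = 4πR²σT⁴ ⇒ R = √(L/(4πσT⁴)).
σT⁴ = 11061.8 W/m², so R = √(6.752×10¹⁹/(4π×11061.8)) = 2.20×10⁷ m.

R ≈ 2.20×10⁷ m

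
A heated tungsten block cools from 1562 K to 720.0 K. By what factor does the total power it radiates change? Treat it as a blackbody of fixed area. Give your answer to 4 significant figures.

P ∝ T⁴, so P₂/P₁ = (T₂/T₁)⁴ = (720.0/1562)⁴ = (0.460948)⁴ = 0.04514.

P₂/P₁ ≈ 0.04514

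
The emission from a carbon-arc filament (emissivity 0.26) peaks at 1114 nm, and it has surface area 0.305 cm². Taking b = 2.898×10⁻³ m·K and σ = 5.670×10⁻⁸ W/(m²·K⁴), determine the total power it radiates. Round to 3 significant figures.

P ≈ 20.6 W

Wien's law: T = b/λ_max = 2.898×10⁻³/1.114×10⁻⁶ = 2601.44 K.
Area A = 0.305 cm² = 3.05×10⁻⁵ m².
Then P = εσAT⁴ = 0.26×5.670×10⁻⁸×3.05×10⁻⁵×(2601.44)⁴ = 20.6 W.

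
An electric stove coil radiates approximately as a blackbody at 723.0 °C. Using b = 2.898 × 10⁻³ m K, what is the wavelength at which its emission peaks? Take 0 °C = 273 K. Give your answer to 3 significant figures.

λ_max ≈ 2.91 μm

T = 723.0 °C + 273 = 996.0 K.
Wien's displacement law: λ_max = b/T = (2.898×10⁻³ m·K)/(996.0 K) = 2.910×10⁻⁶ m.
That is 2.91 μm, in the infrared range.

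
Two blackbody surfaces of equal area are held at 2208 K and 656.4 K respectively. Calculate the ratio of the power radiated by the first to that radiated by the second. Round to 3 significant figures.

With equal areas, P₁/P₂ = (T₁/T₂)⁴ = (2208/656.4)⁴ = 128.

P₁/P₂ ≈ 128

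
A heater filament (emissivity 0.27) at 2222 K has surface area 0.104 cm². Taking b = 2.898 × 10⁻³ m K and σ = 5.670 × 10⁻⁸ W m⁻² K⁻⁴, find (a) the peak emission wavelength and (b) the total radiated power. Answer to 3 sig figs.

λ_max ≈ 1.30 μm; P ≈ 3.88 W

(a) λ_max = b/T = 2.898×10⁻³/2222 = 1.304×10⁻⁶ m = 1.30 μm.
Area A = 0.104 cm² = 1.04×10⁻⁵ m².
(b) P = εσAT⁴ = 0.27×5.670×10⁻⁸×1.04×10⁻⁵×(2222)⁴ = 3.88 W.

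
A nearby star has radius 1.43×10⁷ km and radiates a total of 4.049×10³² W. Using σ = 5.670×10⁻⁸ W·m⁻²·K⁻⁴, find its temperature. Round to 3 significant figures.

T ≈ 4.08×10⁴ K

Surface area A = 4πR² = 4π(1.43×10¹⁰ m)² = 2.56970×10²¹ m².
P = σAT⁴ ⇒ T = (P/(σA))^(1/4) = (4.049×10³²/(5.670×10⁻⁸×2.56970×10²¹))^(1/4) = 4.08×10⁴ K.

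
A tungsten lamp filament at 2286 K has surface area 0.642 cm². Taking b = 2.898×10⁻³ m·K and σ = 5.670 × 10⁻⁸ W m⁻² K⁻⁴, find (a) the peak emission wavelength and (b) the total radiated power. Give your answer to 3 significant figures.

(a) λ_max = b/T = 2.898×10⁻³/2286 = 1.268×10⁻⁶ m = 1.27 μm.
Area A = 0.642 cm² = 6.42×10⁻⁵ m².
(b) P = σAT⁴ = 5.670×10⁻⁸×6.42×10⁻⁵×(2286)⁴ = 99.4 W.

λ_max ≈ 1.27 μm; P ≈ 99.4 W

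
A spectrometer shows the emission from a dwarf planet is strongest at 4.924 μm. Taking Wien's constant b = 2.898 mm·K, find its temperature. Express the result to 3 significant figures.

Wien's law gives T = b/λ_max = (2.898×10⁻³ m·K)/(4.924×10⁻⁶ m) = 589 K.

T ≈ 589 K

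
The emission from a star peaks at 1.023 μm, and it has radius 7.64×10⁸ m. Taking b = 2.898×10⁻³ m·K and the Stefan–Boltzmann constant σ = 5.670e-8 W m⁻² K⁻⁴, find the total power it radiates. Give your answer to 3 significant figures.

Wien's law: T = b/λ_max = 2.898×10⁻³/1.023×10⁻⁶ = 2832.84 K.
Surface area A = 4πR² = 4π(7.64×10⁸ m)² = 7.33494×10¹⁸ m².
Then P = σAT⁴ = 5.670×10⁻⁸×7.33494×10¹⁸×(2832.84)⁴ = 2.68×10²⁵ W.

P ≈ 2.68×10²⁵ W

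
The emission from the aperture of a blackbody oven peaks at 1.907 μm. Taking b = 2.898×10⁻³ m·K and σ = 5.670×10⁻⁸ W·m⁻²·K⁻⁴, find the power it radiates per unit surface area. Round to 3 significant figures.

Wien's law: T = b/λ_max = 2.898×10⁻³/1.907×10⁻⁶ = 1519.66 K.
Then I = σT⁴ = 5.670×10⁻⁸×(1519.66)⁴ = 3.02×10⁵ W/m².

I ≈ 3.02×10⁵ W/m²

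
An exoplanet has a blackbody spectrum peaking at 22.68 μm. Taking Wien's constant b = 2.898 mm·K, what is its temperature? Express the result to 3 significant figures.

T ≈ 128 K

Wien's law gives T = b/λ_max = (2.898×10⁻³ m·K)/(2.268×10⁻⁵ m) = 128 K.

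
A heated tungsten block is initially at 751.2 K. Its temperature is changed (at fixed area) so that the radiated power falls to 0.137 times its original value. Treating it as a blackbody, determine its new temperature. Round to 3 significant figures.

P ∝ T⁴, so T₂/T₁ = (P₂/P₁)^(1/4) = (0.137)^(1/4) = 0.608387.
T₂ = 751.2 × 0.608387 = 457 K.

T₂ ≈ 457 K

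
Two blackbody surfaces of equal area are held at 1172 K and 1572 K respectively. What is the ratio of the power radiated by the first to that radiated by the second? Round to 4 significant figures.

P₁/P₂ ≈ 0.3090

With equal areas, P₁/P₂ = (T₁/T₂)⁴ = (1172/1572)⁴ = 0.3090.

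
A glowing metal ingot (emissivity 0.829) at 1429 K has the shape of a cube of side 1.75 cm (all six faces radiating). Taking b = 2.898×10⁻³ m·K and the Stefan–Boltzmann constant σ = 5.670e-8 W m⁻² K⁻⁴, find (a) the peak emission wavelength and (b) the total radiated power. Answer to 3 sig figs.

(a) λ_max = b/T = 2.898×10⁻³/1429 = 2.028×10⁻⁶ m = 2.03×10³ nm.
Area A = 6s² = 6×(0.0175 m)² = 1.8375×10⁻³ m².
(b) P = εσAT⁴ = 0.829×5.670×10⁻⁸×1.8375×10⁻³×(1429)⁴ = 360 W.

λ_max ≈ 2.03×10³ nm; P ≈ 360 W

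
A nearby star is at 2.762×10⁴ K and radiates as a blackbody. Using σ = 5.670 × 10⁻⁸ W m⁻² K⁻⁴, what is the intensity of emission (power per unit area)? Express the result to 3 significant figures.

Stefan–Boltzmann: I = σT⁴ = 5.670×10⁻⁸ × (2.762×10⁴)⁴ = 3.30×10¹⁰ W/m².

I ≈ 3.30×10¹⁰ W/m²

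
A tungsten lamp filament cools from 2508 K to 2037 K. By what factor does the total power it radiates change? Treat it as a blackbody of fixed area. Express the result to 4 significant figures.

P₂/P₁ ≈ 0.4352

P ∝ T⁴, so P₂/P₁ = (T₂/T₁)⁴ = (2037/2508)⁴ = (0.812201)⁴ = 0.4352.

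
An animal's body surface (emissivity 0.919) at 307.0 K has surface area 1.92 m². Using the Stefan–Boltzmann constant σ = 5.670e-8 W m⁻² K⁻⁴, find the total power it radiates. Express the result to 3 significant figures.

P ≈ 889 W

Area A = 1.92 m².
P = εσAT⁴ = 0.919 × 5.670×10⁻⁸ × 1.92 × (307.0)⁴ = 889 W.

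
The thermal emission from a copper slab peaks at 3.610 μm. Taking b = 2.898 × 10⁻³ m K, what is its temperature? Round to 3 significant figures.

T ≈ 803 K

Wien's law gives T = b/λ_max = (2.898×10⁻³ m·K)/(3.610×10⁻⁶ m) = 803 K.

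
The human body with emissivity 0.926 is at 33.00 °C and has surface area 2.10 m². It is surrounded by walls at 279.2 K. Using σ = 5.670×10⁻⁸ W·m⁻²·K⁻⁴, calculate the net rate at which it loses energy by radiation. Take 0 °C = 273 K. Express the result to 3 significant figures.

T = 33.00 °C + 273 = 306.00 K.
Area A = 2.10 m².
Net radiated power P_net = εσA(T⁴ − T₀⁴) = 0.926×5.670×10⁻⁸×2.10×(306.00⁴ − 279.2⁴).
T⁴ − T₀⁴ = 8.76770×10⁹ − 6.07661×10⁹ = 2.69109×10⁹ K⁴, so P_net = 297 W.

Net loss ≈ 297 W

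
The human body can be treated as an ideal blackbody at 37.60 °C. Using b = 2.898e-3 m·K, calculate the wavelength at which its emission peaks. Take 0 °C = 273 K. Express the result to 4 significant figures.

T = 37.60 °C + 273 = 310.60 K.
Wien's displacement law: λ_max = b/T = (2.898×10⁻³ m·K)/(310.60 K) = 9.3303×10⁻⁶ m.
That is 9.330 μm, in the infrared range.

λ_max ≈ 9.330 μm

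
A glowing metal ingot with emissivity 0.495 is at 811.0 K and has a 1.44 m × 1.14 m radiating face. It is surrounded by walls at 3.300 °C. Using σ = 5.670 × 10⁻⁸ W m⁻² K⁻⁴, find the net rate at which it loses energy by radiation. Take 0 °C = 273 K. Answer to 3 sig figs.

Surroundings: T = 3.300 °C + 273 = 276.300 K.
Area A = 1.44 × 1.14 = 1.6416 m².
Net radiated power P_net = εσA(T⁴ − T₀⁴) = 0.495×5.670×10⁻⁸×1.6416×(811.0⁴ − 276.300⁴).
T⁴ − T₀⁴ = 4.32597×10¹¹ − 5.82805×10⁹ = 4.26769×10¹¹ K⁴, so P_net = 1.97×10⁴ W.

Net loss ≈ 1.97×10⁴ W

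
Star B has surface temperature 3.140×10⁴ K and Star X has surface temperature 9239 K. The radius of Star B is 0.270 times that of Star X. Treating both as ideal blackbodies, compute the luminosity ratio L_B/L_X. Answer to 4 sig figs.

L ∝ R²T⁴, so L_B/L_X = (R_B/R_X)²(T_B/T_X)⁴ = (0.270)² × (3.140×10⁴/9239)⁴ = 0.0729 × 133.419 = 9.726.

L_B/L_X ≈ 9.726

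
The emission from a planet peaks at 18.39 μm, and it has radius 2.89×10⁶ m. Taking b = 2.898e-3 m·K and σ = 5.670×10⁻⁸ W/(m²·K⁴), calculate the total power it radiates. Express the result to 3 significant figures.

Wien's law: T = b/λ_max = 2.898×10⁻³/1.839×10⁻⁵ = 157.586 K.
Surface area A = 4πR² = 4π(2.89×10⁶ m)² = 1.04956×10¹⁴ m².
Then P = σAT⁴ = 5.670×10⁻⁸×1.04956×10¹⁴×(157.586)⁴ = 3.67×10¹⁵ W.

P ≈ 3.67×10¹⁵ W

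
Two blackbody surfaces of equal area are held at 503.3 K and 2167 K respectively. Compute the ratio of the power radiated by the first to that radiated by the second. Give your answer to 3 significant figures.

With equal areas, P₁/P₂ = (T₁/T₂)⁴ = (503.3/2167)⁴ = 2.91×10⁻³.

P₁/P₂ ≈ 2.91×10⁻³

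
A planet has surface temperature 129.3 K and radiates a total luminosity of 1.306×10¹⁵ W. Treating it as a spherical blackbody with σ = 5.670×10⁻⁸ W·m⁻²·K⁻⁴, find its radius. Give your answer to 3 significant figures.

R ≈ 2.56×10⁶ m

L = 4πR²σT⁴ ⇒ R = √(L/(4πσT⁴)).
σT⁴ = 15.8481 W/m², so R = √(1.306×10¹⁵/(4π×15.8481)) = 2.56×10⁶ m.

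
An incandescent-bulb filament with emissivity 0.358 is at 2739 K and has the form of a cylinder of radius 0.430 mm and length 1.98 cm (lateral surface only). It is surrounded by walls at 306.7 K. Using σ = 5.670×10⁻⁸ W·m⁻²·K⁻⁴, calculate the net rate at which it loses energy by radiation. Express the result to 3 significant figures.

Lateral area A = 2πrL = 2π×4.30×10⁻⁴×0.0198 = 5.34950×10⁻⁵ m².
Net radiated power P_net = εσA(T⁴ − T₀⁴) = 0.358×5.670×10⁻⁸×5.34950×10⁻⁵×(2739⁴ − 306.7⁴).
T⁴ − T₀⁴ = 5.62818×10¹³ − 8.84820×10⁹ = 5.62730×10¹³ K⁴, so P_net = 61.1 W.

Net loss ≈ 61.1 W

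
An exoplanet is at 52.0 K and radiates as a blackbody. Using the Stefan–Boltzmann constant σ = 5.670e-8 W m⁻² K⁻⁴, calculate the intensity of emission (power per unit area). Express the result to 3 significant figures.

Stefan–Boltzmann: I = σT⁴ = 5.670×10⁻⁸ × (52.0)⁴ = 0.415 W/m².

I ≈ 0.415 W/m²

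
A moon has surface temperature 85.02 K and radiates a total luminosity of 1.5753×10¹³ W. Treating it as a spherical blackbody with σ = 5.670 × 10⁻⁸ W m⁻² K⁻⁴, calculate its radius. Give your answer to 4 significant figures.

L = 4πR²σT⁴ ⇒ R = √(L/(4πσT⁴)).
σT⁴ = 2.96256 W/m², so R = √(1.5753×10¹³/(4π×2.96256)) = 6.505×10⁵ m.

R ≈ 6.505×10⁵ m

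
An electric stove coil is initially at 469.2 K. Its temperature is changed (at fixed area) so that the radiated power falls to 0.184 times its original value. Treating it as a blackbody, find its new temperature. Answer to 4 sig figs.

T₂ ≈ 307.3 K

P ∝ T⁴, so T₂/T₁ = (P₂/P₁)^(1/4) = (0.184)^(1/4) = 0.654944.
T₂ = 469.2 × 0.654944 = 307.3 K.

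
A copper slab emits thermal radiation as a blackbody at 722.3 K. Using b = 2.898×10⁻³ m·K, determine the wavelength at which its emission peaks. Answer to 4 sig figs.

λ_max ≈ 4.012 μm

Wien's displacement law: λ_max = b/T = (2.898×10⁻³ m·K)/(722.3 K) = 4.0122×10⁻⁶ m.
That is 4.012 μm, in the infrared range.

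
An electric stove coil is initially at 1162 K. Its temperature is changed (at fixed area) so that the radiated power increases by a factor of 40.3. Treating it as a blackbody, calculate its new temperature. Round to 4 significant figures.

T₂ ≈ 2928 K

P ∝ T⁴, so T₂/T₁ = (P₂/P₁)^(1/4) = (40.3)^(1/4) = 2.51957.
T₂ = 1162 × 2.51957 = 2928 K.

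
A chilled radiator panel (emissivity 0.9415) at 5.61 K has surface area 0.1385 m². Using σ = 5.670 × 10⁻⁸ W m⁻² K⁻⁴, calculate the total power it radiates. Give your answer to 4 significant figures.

Area A = 0.1385 m².
P = εσAT⁴ = 0.9415 × 5.670×10⁻⁸ × 0.1385 × (5.61)⁴ = 7.323×10⁻⁶ W.

P ≈ 7.323×10⁻⁶ W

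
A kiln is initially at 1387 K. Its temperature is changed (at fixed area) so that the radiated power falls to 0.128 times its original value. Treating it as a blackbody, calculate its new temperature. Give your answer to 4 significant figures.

P ∝ T⁴, so T₂/T₁ = (P₂/P₁)^(1/4) = (0.128)^(1/4) = 0.598140.
T₂ = 1387 × 0.598140 = 829.6 K.

T₂ ≈ 829.6 K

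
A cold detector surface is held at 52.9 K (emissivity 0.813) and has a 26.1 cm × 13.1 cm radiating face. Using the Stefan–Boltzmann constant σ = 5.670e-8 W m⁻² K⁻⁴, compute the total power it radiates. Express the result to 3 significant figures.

Area A = 0.261 × 0.131 = 0.034191 m².
P = εσAT⁴ = 0.813 × 5.670×10⁻⁸ × 0.034191 × (52.9)⁴ = 0.0123 W.

P ≈ 0.0123 W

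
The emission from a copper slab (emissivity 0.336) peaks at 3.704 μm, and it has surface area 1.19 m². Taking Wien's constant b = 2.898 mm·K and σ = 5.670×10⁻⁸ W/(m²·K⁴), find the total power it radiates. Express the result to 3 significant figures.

Wien's law: T = b/λ_max = 2.898×10⁻³/3.704×10⁻⁶ = 782.397 K.
Area A = 1.19 m².
Then P = εσAT⁴ = 0.336×5.670×10⁻⁸×1.19×(782.397)⁴ = 8.50×10³ W.

P ≈ 8.50×10³ W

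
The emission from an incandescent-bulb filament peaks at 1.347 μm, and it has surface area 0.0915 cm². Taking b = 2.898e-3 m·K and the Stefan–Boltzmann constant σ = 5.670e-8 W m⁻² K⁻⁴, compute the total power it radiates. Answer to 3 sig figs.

Wien's law: T = b/λ_max = 2.898×10⁻³/1.347×10⁻⁶ = 2151.45 K.
Area A = 0.0915 cm² = 9.15×10⁻⁶ m².
Then P = σAT⁴ = 5.670×10⁻⁸×9.15×10⁻⁶×(2151.45)⁴ = 11.1 W.

P ≈ 11.1 W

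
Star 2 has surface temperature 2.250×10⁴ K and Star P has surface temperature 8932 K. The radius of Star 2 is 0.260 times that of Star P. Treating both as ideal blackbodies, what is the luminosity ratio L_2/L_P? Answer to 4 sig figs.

L_2/L_P ≈ 2.722

L ∝ R²T⁴, so L_2/L_P = (R_2/R_P)²(T_2/T_P)⁴ = (0.260)² × (2.250×10⁴/8932)⁴ = 0.0676 × 40.2657 = 2.722.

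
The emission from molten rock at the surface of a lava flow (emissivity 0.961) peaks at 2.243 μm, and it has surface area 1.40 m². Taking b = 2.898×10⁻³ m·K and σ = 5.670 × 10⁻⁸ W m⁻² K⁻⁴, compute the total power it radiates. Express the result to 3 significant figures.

Wien's law: T = b/λ_max = 2.898×10⁻³/2.243×10⁻⁶ = 1292.02 K.
Area A = 1.40 m².
Then P = εσAT⁴ = 0.961×5.670×10⁻⁸×1.40×(1292.02)⁴ = 2.13×10⁵ W.

P ≈ 2.13×10⁵ W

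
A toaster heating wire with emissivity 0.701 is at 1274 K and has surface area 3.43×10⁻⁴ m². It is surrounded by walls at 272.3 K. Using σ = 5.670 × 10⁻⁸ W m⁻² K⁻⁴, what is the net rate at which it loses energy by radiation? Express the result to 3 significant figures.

Net loss ≈ 35.8 W

Area A = 3.43×10⁻⁴ m².
Net radiated power P_net = εσA(T⁴ − T₀⁴) = 0.701×5.670×10⁻⁸×3.43×10⁻⁴×(1274⁴ − 272.3⁴).
T⁴ − T₀⁴ = 2.63438×10¹² − 5.49782×10⁹ = 2.62888×10¹² K⁴, so P_net = 35.8 W.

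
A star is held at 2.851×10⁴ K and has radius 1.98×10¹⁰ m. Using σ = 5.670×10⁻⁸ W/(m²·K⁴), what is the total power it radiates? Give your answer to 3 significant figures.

P ≈ 1.85×10³² W

Surface area A = 4πR² = 4π(1.98×10¹⁰ m)² = 4.92652×10²¹ m².
P = σAT⁴ = 5.670×10⁻⁸ × 4.92652×10²¹ × (2.851×10⁴)⁴ = 1.85×10³² W.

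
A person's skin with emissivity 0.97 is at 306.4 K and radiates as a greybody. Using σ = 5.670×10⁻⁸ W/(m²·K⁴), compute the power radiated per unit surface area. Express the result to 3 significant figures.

Stefan–Boltzmann: I = εσT⁴ = 0.97 × 5.670×10⁻⁸ × (306.4)⁴ = 485 W/m².

I ≈ 485 W/m²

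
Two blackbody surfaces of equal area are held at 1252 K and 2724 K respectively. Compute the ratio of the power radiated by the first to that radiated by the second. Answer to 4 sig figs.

P₁/P₂ ≈ 0.04463

With equal areas, P₁/P₂ = (T₁/T₂)⁴ = (1252/2724)⁴ = 0.04463.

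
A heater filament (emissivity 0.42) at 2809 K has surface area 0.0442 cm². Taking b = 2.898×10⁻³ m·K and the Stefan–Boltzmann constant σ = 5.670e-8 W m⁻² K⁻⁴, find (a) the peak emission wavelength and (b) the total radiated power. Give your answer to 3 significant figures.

(a) λ_max = b/T = 2.898×10⁻³/2809 = 1.032×10⁻⁶ m = 1.03 μm.
Area A = 0.0442 cm² = 4.42×10⁻⁶ m².
(b) P = εσAT⁴ = 0.42×5.670×10⁻⁸×4.42×10⁻⁶×(2809)⁴ = 6.55 W.

λ_max ≈ 1.03 μm; P ≈ 6.55 W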